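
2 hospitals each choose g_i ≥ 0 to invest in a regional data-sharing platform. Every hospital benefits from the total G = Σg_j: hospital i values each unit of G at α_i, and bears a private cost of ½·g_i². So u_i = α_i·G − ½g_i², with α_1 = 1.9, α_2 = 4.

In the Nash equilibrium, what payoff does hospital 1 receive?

9.405

Hospital i's FOC: ∂u_i/∂g_i = α_i − g_i = 0, so g_i* = α_i.
NE contributions = (1.9, 4); G = 5.9.
u_1 = α_1·G − ½·(g_1)² = 1.9·5.9 − ½·1.9² = 9.405.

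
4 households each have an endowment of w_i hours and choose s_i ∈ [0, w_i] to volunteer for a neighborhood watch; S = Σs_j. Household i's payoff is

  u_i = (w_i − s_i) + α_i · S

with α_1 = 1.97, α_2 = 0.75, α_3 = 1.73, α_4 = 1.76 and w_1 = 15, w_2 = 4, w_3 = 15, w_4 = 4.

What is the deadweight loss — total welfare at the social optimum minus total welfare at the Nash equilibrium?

20.84

∂u_i/∂s_i = α_i − 1, so household i contributes w_i if α_i > 1, else 0.
α_i > 1 for i ∈ {1, 3, 4}; NE contributions (15, 0, 15, 4), S = 34.
W^NE = Σw_i − S^NE + (Σα_i)·S^NE = 38 + 5.21·34 = 215.14.
Planner: ∂(Σu_j)/∂s_i = Σα_j − 1 = 5.21 > 0, so everyone contributes w_i; S^SO = 38, W^SO = 38 + 5.21·38 = 235.98.
Deadweight loss = 20.84.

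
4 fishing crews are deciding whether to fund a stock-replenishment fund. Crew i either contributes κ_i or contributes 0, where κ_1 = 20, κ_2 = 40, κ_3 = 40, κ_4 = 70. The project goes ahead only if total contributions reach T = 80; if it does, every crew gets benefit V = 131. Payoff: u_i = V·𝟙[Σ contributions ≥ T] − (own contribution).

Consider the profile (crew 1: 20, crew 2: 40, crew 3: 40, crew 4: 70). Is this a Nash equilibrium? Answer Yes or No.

No

Total = 170 ≥ 80: provided.
Crew 1 (pledges 20, payoff 111): dropping to 0 → total 150, payoff 131. Profitable deviation.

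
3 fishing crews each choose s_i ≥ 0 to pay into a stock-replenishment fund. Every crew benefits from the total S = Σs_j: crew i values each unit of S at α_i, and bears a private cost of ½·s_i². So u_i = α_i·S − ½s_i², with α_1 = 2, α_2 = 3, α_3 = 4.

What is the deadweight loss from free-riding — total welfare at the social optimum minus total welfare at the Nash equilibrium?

Crew i's FOC: ∂u_i/∂s_i = α_i − s_i = 0, so s_i* = α_i.
NE contributions = (2, 3, 4); S = 9.
W^NE = (Σα)·S − ½Σα_i² = 9² − ½·29 = 66.5.
Planner sets s_i = Σα_j = 9 for every i, so S^SO = 3·9 = 27.
W^SO = (Σα)·S^SO − ½·3·(Σα)² = (3/2)·9² = 121.5.
Deadweight loss = W^SO − W^NE = 55.

55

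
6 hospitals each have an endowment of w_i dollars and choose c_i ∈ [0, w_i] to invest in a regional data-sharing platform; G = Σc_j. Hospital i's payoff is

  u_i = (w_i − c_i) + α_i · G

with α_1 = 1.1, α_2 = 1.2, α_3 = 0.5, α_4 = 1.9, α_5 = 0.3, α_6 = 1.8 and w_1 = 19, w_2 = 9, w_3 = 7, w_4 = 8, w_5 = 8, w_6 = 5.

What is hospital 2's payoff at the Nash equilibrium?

∂u_i/∂c_i = α_i − 1, so hospital i contributes w_i if α_i > 1, else 0.
α_i > 1 for i ∈ {1, 2, 4, 6}; NE contributions (19, 9, 0, 8, 0, 5), G = 41.
u_2 = (9 − 9) + 1.2·41 = 49.2.

49.2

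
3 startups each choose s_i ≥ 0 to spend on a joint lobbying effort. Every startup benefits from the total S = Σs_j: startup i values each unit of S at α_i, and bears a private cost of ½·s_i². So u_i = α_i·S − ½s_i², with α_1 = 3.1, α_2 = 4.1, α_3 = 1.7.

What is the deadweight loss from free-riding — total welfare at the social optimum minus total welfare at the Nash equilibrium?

Startup i's FOC: ∂u_i/∂s_i = α_i − s_i = 0, so s_i* = α_i.
NE contributions = (3.1, 4.1, 1.7); S = 8.9.
W^NE = (Σα)·S − ½Σα_i² = 8.9² − ½·29.31 = 64.555.
Planner sets s_i = Σα_j = 8.9 for every i, so S^SO = 3·8.9 = 26.7.
W^SO = (Σα)·S^SO − ½·3·(Σα)² = (3/2)·8.9² = 118.815.
Deadweight loss = W^SO − W^NE = 54.26.

54.26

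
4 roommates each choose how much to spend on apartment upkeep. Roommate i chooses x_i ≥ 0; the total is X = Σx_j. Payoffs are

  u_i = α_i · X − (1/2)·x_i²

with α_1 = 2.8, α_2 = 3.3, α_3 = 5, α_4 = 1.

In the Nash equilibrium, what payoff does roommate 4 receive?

11.6

Roommate i's FOC: ∂u_i/∂x_i = α_i − x_i = 0, so x_i* = α_i.
NE contributions = (2.8, 3.3, 5, 1); X = 12.1.
u_4 = α_4·X − ½·(x_4)² = 1·12.1 − ½·1² = 11.6.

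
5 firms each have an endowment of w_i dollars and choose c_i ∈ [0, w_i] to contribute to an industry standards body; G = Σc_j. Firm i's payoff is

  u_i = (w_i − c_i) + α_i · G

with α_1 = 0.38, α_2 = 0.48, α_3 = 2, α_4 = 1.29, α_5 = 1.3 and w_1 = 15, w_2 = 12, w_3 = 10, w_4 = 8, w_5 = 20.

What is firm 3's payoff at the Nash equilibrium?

∂u_i/∂c_i = α_i − 1, so firm i contributes w_i if α_i > 1, else 0.
α_i > 1 for i ∈ {3, 4, 5}; NE contributions (0, 0, 10, 8, 20), G = 38.
u_3 = (10 − 10) + 2·38 = 76.

76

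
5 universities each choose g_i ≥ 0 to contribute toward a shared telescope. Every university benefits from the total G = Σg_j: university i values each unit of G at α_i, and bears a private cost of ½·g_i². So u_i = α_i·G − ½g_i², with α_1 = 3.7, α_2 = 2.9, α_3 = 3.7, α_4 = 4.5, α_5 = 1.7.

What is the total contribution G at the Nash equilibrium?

16.5

University i's FOC: ∂u_i/∂g_i = α_i − g_i = 0, so g_i* = α_i.
NE contributions = (3.7, 2.9, 3.7, 4.5, 1.7); G = 16.5.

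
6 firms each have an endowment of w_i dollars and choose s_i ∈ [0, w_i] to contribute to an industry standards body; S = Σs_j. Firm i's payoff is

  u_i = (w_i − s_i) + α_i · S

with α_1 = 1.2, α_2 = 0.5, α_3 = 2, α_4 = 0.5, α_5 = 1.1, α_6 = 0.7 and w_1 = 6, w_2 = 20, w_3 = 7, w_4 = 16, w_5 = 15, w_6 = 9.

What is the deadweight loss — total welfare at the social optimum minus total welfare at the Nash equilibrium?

∂u_i/∂s_i = α_i − 1, so firm i contributes w_i if α_i > 1, else 0.
α_i > 1 for i ∈ {1, 3, 5}; NE contributions (6, 0, 7, 0, 15, 0), S = 28.
W^NE = Σw_i − S^NE + (Σα_i)·S^NE = 73 + 5·28 = 213.
Planner: ∂(Σu_j)/∂s_i = Σα_j − 1 = 5 > 0, so everyone contributes w_i; S^SO = 73, W^SO = 73 + 5·73 = 438.
Deadweight loss = 225.

225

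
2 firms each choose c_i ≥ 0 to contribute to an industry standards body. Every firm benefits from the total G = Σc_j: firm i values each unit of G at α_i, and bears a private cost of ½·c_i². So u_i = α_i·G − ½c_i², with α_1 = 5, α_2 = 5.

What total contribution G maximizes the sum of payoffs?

Planner FOC: ∂(Σu_j)/∂c_i = (Σα_j) − c_i = 0, so c_i^SO = Σα_j = 10 for every i; G^SO = 20.

20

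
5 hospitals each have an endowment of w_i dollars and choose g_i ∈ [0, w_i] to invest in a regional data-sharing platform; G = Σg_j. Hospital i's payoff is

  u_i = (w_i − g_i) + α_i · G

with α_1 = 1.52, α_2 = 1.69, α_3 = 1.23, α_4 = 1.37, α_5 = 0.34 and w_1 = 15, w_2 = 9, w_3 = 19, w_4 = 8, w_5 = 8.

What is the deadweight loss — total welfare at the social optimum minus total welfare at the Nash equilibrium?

∂u_i/∂g_i = α_i − 1, so hospital i contributes w_i if α_i > 1, else 0.
α_i > 1 for i ∈ {1, 2, 3, 4}; NE contributions (15, 9, 19, 8, 0), G = 51.
W^NE = Σw_i − G^NE + (Σα_i)·G^NE = 59 + 5.15·51 = 321.65.
Planner: ∂(Σu_j)/∂g_i = Σα_j − 1 = 5.15 > 0, so everyone contributes w_i; G^SO = 59, W^SO = 59 + 5.15·59 = 362.85.
Deadweight loss = 41.2.

41.2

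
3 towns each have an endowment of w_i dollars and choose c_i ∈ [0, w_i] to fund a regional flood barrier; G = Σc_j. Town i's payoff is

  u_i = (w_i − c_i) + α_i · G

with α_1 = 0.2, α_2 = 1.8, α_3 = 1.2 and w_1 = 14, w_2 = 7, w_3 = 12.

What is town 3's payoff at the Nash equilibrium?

22.8

∂u_i/∂c_i = α_i − 1, so town i contributes w_i if α_i > 1, else 0.
α_i > 1 for i ∈ {2, 3}; NE contributions (0, 7, 12), G = 19.
u_3 = (12 − 12) + 1.2·19 = 22.8.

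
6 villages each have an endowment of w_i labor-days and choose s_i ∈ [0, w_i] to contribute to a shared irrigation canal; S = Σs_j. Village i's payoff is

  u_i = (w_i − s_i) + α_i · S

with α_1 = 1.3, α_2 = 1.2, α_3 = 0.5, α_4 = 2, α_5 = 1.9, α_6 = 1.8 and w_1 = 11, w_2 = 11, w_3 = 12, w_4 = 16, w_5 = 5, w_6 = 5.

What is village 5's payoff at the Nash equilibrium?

91.2

∂u_i/∂s_i = α_i − 1, so village i contributes w_i if α_i > 1, else 0.
α_i > 1 for i ∈ {1, 2, 4, 5, 6}; NE contributions (11, 11, 0, 16, 5, 5), S = 48.
u_5 = (5 − 5) + 1.9·48 = 91.2.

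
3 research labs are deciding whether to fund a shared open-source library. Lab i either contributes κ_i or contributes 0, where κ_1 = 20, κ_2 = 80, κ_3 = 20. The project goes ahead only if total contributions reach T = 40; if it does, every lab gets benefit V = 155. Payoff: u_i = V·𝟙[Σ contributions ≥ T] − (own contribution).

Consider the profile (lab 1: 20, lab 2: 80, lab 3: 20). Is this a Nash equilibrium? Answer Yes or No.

Total = 120 ≥ 40: provided.
Lab 1 (pledges 20, payoff 135): dropping to 0 → total 100, payoff 155. Profitable deviation.

No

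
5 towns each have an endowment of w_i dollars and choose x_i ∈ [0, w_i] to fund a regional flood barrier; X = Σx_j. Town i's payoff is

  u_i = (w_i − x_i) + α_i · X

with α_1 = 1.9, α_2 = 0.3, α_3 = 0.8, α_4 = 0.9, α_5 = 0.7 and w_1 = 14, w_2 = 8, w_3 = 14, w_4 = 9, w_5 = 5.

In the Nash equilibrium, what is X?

14

∂u_i/∂x_i = α_i − 1, so town i contributes w_i if α_i > 1, else 0.
α_i > 1 for i ∈ {1}; NE contributions (14, 0, 0, 0, 0), X = 14.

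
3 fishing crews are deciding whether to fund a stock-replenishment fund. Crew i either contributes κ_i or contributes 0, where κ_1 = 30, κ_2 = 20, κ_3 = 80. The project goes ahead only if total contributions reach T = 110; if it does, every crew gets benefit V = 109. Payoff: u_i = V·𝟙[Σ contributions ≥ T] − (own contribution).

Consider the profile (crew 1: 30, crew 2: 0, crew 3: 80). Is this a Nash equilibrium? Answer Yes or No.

Yes

Total = 110 ≥ 110: provided.
Crew 1 (pledges 30, payoff 79): dropping to 0 → total 80, payoff 0. No gain.
Crew 2 (pledges 0, payoff 109): pledging 20 → total 130, payoff 89. No gain.
Crew 3 (pledges 80, payoff 29): dropping to 0 → total 30, payoff 0. No gain.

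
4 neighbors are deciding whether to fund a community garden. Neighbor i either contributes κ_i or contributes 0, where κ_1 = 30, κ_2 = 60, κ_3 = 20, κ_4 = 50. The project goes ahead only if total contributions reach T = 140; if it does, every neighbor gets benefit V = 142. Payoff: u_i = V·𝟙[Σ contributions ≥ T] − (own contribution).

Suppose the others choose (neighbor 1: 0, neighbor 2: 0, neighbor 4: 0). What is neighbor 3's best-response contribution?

Others' total = 0. Even contributing 20 gives 20 < 140: no benefit either way.
Best response: 0.

0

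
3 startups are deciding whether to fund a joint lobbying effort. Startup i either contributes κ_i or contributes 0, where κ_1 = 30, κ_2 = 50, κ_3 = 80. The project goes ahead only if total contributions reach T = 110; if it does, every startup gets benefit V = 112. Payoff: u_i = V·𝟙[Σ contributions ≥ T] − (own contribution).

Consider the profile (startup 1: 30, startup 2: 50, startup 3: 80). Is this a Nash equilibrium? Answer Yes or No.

No

Total = 160 ≥ 110: provided.
Startup 1 (pledges 30, payoff 82): dropping to 0 → total 130, payoff 112. Profitable deviation.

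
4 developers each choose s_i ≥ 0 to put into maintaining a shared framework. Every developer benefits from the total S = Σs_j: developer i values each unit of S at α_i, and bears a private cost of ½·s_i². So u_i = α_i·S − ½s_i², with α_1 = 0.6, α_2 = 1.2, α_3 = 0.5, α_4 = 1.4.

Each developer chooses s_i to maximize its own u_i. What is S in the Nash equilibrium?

Developer i's FOC: ∂u_i/∂s_i = α_i − s_i = 0, so s_i* = α_i.
NE contributions = (0.6, 1.2, 0.5, 1.4); S = 3.7.

3.7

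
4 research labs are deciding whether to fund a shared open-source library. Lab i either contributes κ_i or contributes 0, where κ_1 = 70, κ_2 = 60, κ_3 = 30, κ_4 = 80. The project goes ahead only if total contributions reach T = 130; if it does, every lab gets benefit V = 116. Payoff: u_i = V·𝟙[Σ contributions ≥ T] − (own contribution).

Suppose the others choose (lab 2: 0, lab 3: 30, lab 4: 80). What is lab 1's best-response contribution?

Others' total = 110. Contributing 70 brings total to 180 ≥ 130: gain V − κ_1 = 46.
Best response: 70.

70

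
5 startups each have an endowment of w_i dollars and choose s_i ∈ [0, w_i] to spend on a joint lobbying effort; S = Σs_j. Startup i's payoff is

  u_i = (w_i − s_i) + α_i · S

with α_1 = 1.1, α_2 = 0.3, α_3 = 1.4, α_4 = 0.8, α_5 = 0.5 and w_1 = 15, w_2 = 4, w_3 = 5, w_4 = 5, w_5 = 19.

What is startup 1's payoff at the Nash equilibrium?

22

∂u_i/∂s_i = α_i − 1, so startup i contributes w_i if α_i > 1, else 0.
α_i > 1 for i ∈ {1, 3}; NE contributions (15, 0, 5, 0, 0), S = 20.
u_1 = (15 − 15) + 1.1·20 = 22.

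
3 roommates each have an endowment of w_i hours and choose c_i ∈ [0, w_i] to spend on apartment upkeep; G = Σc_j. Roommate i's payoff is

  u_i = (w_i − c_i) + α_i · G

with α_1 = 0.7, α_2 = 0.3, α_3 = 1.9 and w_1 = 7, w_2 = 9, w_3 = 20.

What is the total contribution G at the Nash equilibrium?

20

∂u_i/∂c_i = α_i − 1, so roommate i contributes w_i if α_i > 1, else 0.
α_i > 1 for i ∈ {3}; NE contributions (0, 0, 20), G = 20.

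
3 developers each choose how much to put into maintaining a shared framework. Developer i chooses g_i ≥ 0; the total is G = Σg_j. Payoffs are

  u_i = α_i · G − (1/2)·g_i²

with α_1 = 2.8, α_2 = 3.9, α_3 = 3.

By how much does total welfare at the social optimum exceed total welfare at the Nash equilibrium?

63.07

Developer i's FOC: ∂u_i/∂g_i = α_i − g_i = 0, so g_i* = α_i.
NE contributions = (2.8, 3.9, 3); G = 9.7.
W^NE = (Σα)·G − ½Σα_i² = 9.7² − ½·32.05 = 78.065.
Planner sets g_i = Σα_j = 9.7 for every i, so G^SO = 3·9.7 = 29.1.
W^SO = (Σα)·G^SO − ½·3·(Σα)² = (3/2)·9.7² = 141.135.
Deadweight loss = W^SO − W^NE = 63.07.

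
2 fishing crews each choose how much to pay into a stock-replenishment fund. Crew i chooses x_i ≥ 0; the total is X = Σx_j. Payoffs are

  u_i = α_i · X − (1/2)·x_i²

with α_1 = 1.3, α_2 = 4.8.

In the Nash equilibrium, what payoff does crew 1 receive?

Crew i's FOC: ∂u_i/∂x_i = α_i − x_i = 0, so x_i* = α_i.
NE contributions = (1.3, 4.8); X = 6.1.
u_1 = α_1·X − ½·(x_1)² = 1.3·6.1 − ½·1.3² = 7.085.

7.085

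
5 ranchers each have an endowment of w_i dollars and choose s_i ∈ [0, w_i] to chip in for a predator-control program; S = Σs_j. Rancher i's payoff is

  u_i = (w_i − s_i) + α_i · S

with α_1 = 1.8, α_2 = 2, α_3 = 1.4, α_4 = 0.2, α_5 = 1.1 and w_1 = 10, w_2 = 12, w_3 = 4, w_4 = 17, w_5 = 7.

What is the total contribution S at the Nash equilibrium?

33

∂u_i/∂s_i = α_i − 1, so rancher i contributes w_i if α_i > 1, else 0.
α_i > 1 for i ∈ {1, 2, 3, 5}; NE contributions (10, 12, 4, 0, 7), S = 33.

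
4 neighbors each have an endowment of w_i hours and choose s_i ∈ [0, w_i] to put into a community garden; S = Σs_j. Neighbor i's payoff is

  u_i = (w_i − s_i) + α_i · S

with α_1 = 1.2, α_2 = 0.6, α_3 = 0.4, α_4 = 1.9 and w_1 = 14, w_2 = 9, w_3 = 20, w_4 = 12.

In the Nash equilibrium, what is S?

∂u_i/∂s_i = α_i − 1, so neighbor i contributes w_i if α_i > 1, else 0.
α_i > 1 for i ∈ {1, 4}; NE contributions (14, 0, 0, 12), S = 26.

26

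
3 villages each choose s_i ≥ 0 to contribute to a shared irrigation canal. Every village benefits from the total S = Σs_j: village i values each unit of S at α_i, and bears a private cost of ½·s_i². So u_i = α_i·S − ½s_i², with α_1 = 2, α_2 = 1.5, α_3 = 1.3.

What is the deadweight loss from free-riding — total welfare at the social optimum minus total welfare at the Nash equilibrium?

15.49

Village i's FOC: ∂u_i/∂s_i = α_i − s_i = 0, so s_i* = α_i.
NE contributions = (2, 1.5, 1.3); S = 4.8.
W^NE = (Σα)·S − ½Σα_i² = 4.8² − ½·7.94 = 19.07.
Planner sets s_i = Σα_j = 4.8 for every i, so S^SO = 3·4.8 = 14.4.
W^SO = (Σα)·S^SO − ½·3·(Σα)² = (3/2)·4.8² = 34.56.
Deadweight loss = W^SO − W^NE = 15.49.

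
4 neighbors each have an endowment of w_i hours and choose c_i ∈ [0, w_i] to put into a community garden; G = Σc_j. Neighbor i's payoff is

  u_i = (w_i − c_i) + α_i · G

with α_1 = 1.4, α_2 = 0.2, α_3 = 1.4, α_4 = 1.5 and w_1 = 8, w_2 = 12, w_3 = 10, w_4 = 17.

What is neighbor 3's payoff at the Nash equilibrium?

49

∂u_i/∂c_i = α_i − 1, so neighbor i contributes w_i if α_i > 1, else 0.
α_i > 1 for i ∈ {1, 3, 4}; NE contributions (8, 0, 10, 17), G = 35.
u_3 = (10 − 10) + 1.4·35 = 49.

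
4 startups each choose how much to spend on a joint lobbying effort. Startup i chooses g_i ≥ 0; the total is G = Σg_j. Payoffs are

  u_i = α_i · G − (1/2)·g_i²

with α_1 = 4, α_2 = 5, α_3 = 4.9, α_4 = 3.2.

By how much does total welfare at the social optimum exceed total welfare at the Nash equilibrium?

Startup i's FOC: ∂u_i/∂g_i = α_i − g_i = 0, so g_i* = α_i.
NE contributions = (4, 5, 4.9, 3.2); G = 17.1.
W^NE = (Σα)·G − ½Σα_i² = 17.1² − ½·75.25 = 254.785.
Planner sets g_i = Σα_j = 17.1 for every i, so G^SO = 4·17.1 = 68.4.
W^SO = (Σα)·G^SO − ½·4·(Σα)² = (4/2)·17.1² = 584.82.
Deadweight loss = W^SO − W^NE = 330.035.

330.035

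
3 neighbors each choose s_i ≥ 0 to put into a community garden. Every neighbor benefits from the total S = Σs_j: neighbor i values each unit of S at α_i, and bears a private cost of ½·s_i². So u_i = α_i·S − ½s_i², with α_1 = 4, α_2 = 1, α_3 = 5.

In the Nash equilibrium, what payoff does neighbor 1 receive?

32

Neighbor i's FOC: ∂u_i/∂s_i = α_i − s_i = 0, so s_i* = α_i.
NE contributions = (4, 1, 5); S = 10.
u_1 = α_1·S − ½·(s_1)² = 4·10 − ½·4² = 32.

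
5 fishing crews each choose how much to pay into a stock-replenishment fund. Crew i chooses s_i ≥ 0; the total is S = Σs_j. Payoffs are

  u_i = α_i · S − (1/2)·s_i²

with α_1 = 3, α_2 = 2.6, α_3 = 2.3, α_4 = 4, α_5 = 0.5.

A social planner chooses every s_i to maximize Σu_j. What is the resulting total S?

Planner FOC: ∂(Σu_j)/∂s_i = (Σα_j) − s_i = 0, so s_i^SO = Σα_j = 12.4 for every i; S^SO = 62.

62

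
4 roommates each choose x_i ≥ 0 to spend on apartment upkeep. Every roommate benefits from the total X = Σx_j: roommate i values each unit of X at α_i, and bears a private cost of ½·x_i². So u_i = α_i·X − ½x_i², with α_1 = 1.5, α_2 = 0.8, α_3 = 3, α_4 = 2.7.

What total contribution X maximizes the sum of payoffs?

Planner FOC: ∂(Σu_j)/∂x_i = (Σα_j) − x_i = 0, so x_i^SO = Σα_j = 8 for every i; X^SO = 32.

32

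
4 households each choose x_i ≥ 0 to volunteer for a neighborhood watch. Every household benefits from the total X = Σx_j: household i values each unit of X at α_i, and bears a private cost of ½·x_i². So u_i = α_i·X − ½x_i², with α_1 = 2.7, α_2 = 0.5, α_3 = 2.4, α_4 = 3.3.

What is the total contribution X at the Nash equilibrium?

Household i's FOC: ∂u_i/∂x_i = α_i − x_i = 0, so x_i* = α_i.
NE contributions = (2.7, 0.5, 2.4, 3.3); X = 8.9.

8.9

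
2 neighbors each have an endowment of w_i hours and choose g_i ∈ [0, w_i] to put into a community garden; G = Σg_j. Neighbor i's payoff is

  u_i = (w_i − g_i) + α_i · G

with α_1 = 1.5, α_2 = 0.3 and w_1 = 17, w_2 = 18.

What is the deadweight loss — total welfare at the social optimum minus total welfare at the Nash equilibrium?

∂u_i/∂g_i = α_i − 1, so neighbor i contributes w_i if α_i > 1, else 0.
α_i > 1 for i ∈ {1}; NE contributions (17, 0), G = 17.
W^NE = Σw_i − G^NE + (Σα_i)·G^NE = 35 + 0.8·17 = 48.6.
Planner: ∂(Σu_j)/∂g_i = Σα_j − 1 = 0.8 > 0, so everyone contributes w_i; G^SO = 35, W^SO = 35 + 0.8·35 = 63.
Deadweight loss = 14.4.

14.4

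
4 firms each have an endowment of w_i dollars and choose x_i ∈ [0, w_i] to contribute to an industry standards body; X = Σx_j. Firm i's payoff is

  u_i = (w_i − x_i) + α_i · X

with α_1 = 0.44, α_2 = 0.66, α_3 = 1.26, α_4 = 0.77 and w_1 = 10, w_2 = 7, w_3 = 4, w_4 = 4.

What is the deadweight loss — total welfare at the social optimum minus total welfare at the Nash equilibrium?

44.73

∂u_i/∂x_i = α_i − 1, so firm i contributes w_i if α_i > 1, else 0.
α_i > 1 for i ∈ {3}; NE contributions (0, 0, 4, 0), X = 4.
W^NE = Σw_i − X^NE + (Σα_i)·X^NE = 25 + 2.13·4 = 33.52.
Planner: ∂(Σu_j)/∂x_i = Σα_j − 1 = 2.13 > 0, so everyone contributes w_i; X^SO = 25, W^SO = 25 + 2.13·25 = 78.25.
Deadweight loss = 44.73.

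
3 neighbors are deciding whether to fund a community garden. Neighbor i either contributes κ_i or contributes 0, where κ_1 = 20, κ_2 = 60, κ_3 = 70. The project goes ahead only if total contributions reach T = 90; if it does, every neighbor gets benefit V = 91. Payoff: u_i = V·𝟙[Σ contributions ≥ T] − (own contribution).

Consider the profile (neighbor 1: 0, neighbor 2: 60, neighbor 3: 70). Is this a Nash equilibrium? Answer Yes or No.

Total = 130 ≥ 90: provided.
Neighbor 1 (pledges 0, payoff 91): pledging 20 → total 150, payoff 71. No gain.
Neighbor 2 (pledges 60, payoff 31): dropping to 0 → total 70, payoff 0. No gain.
Neighbor 3 (pledges 70, payoff 21): dropping to 0 → total 60, payoff 0. No gain.

Yes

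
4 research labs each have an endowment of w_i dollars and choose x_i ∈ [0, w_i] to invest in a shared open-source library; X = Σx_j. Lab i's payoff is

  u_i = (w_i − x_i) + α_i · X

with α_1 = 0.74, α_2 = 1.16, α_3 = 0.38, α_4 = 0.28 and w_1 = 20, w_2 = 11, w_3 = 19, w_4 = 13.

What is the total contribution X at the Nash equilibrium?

∂u_i/∂x_i = α_i − 1, so lab i contributes w_i if α_i > 1, else 0.
α_i > 1 for i ∈ {2}; NE contributions (0, 11, 0, 0), X = 11.

11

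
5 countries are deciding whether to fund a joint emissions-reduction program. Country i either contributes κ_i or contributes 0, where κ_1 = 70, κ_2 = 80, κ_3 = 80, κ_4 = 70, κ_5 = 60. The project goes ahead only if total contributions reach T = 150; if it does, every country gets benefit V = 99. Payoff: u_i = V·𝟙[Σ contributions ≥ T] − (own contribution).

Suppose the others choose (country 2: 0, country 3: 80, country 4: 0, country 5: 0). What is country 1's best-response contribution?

70

Others' total = 80. Contributing 70 brings total to 150 ≥ 150: gain V − κ_1 = 29.
Best response: 70.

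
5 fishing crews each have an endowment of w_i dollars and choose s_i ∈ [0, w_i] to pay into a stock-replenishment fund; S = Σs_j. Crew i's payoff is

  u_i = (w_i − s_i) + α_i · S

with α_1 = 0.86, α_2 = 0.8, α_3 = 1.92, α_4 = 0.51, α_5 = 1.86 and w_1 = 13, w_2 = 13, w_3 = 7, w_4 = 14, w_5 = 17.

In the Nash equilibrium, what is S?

24

∂u_i/∂s_i = α_i − 1, so crew i contributes w_i if α_i > 1, else 0.
α_i > 1 for i ∈ {3, 5}; NE contributions (0, 0, 7, 0, 17), S = 24.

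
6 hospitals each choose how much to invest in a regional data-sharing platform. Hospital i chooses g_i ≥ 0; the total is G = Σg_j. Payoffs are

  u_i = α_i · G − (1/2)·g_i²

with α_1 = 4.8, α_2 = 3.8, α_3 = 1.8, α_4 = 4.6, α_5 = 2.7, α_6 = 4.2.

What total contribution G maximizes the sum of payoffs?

Planner FOC: ∂(Σu_j)/∂g_i = (Σα_j) − g_i = 0, so g_i^SO = Σα_j = 21.9 for every i; G^SO = 131.4.

131.4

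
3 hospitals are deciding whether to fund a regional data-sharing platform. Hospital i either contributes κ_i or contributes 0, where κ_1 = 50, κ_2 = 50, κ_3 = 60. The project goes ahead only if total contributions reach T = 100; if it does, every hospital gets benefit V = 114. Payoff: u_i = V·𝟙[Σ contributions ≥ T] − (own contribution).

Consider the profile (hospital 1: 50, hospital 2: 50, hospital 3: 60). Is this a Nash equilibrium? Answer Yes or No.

No

Total = 160 ≥ 100: provided.
Hospital 1 (pledges 50, payoff 64): dropping to 0 → total 110, payoff 114. Profitable deviation.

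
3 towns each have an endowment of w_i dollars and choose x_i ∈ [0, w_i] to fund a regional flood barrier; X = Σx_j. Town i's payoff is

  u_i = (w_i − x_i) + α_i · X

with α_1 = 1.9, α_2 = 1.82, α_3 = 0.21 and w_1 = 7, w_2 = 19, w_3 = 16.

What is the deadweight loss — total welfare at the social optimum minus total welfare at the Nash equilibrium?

∂u_i/∂x_i = α_i − 1, so town i contributes w_i if α_i > 1, else 0.
α_i > 1 for i ∈ {1, 2}; NE contributions (7, 19, 0), X = 26.
W^NE = Σw_i − X^NE + (Σα_i)·X^NE = 42 + 2.93·26 = 118.18.
Planner: ∂(Σu_j)/∂x_i = Σα_j − 1 = 2.93 > 0, so everyone contributes w_i; X^SO = 42, W^SO = 42 + 2.93·42 = 165.06.
Deadweight loss = 46.88.

46.88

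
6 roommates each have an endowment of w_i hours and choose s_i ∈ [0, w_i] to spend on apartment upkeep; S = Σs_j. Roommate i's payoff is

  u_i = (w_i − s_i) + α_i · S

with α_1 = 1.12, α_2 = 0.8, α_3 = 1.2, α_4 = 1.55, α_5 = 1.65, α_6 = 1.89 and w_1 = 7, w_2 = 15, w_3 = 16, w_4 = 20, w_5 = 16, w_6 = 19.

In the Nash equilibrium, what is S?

∂u_i/∂s_i = α_i − 1, so roommate i contributes w_i if α_i > 1, else 0.
α_i > 1 for i ∈ {1, 3, 4, 5, 6}; NE contributions (7, 0, 16, 20, 16, 19), S = 78.

78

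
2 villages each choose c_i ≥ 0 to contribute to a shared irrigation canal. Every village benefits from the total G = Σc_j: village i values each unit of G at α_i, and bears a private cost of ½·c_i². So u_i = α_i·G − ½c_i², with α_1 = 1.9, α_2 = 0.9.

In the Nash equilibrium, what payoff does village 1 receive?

Village i's FOC: ∂u_i/∂c_i = α_i − c_i = 0, so c_i* = α_i.
NE contributions = (1.9, 0.9); G = 2.8.
u_1 = α_1·G − ½·(c_1)² = 1.9·2.8 − ½·1.9² = 3.515.

3.515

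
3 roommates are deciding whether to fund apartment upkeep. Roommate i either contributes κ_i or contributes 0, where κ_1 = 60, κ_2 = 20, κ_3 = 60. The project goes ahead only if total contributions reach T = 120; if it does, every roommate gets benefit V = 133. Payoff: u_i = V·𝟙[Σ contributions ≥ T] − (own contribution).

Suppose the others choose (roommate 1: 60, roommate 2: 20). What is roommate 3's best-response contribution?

Others' total = 80. Contributing 60 brings total to 140 ≥ 120: gain V − κ_3 = 73.
Best response: 60.

60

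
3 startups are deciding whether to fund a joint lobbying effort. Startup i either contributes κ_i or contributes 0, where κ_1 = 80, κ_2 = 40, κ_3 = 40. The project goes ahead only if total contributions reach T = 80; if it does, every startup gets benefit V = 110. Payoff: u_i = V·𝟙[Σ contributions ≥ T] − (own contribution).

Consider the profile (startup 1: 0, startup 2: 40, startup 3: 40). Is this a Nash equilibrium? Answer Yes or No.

Total = 80 ≥ 80: provided.
Startup 1 (pledges 0, payoff 110): pledging 80 → total 160, payoff 30. No gain.
Startup 2 (pledges 40, payoff 70): dropping to 0 → total 40, payoff 0. No gain.
Startup 3 (pledges 40, payoff 70): dropping to 0 → total 40, payoff 0. No gain.

Yes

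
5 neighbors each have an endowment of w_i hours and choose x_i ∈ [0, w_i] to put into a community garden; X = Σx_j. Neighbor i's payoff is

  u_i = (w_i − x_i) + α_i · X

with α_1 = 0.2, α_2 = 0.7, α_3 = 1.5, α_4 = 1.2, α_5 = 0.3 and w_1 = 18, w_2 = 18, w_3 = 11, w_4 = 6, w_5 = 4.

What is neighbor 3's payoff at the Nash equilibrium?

∂u_i/∂x_i = α_i − 1, so neighbor i contributes w_i if α_i > 1, else 0.
α_i > 1 for i ∈ {3, 4}; NE contributions (0, 0, 11, 6, 0), X = 17.
u_3 = (11 − 11) + 1.5·17 = 25.5.

25.5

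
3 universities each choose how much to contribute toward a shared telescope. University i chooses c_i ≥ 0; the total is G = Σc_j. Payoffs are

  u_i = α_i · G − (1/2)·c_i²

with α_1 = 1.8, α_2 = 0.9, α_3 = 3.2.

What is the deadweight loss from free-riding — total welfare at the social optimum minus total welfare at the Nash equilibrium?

24.55

University i's FOC: ∂u_i/∂c_i = α_i − c_i = 0, so c_i* = α_i.
NE contributions = (1.8, 0.9, 3.2); G = 5.9.
W^NE = (Σα)·G − ½Σα_i² = 5.9² − ½·14.29 = 27.665.
Planner sets c_i = Σα_j = 5.9 for every i, so G^SO = 3·5.9 = 17.7.
W^SO = (Σα)·G^SO − ½·3·(Σα)² = (3/2)·5.9² = 52.215.
Deadweight loss = W^SO − W^NE = 24.55.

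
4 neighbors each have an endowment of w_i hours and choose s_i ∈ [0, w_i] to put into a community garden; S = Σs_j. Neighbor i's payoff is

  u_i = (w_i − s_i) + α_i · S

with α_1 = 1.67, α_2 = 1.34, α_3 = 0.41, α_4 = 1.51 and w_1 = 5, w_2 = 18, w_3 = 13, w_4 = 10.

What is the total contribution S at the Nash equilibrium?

∂u_i/∂s_i = α_i − 1, so neighbor i contributes w_i if α_i > 1, else 0.
α_i > 1 for i ∈ {1, 2, 4}; NE contributions (5, 18, 0, 10), S = 33.

33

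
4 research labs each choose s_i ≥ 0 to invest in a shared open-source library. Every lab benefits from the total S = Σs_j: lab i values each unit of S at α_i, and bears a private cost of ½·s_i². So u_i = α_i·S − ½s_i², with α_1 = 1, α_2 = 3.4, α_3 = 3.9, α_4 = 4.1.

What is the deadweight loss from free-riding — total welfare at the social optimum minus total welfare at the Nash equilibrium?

Lab i's FOC: ∂u_i/∂s_i = α_i − s_i = 0, so s_i* = α_i.
NE contributions = (1, 3.4, 3.9, 4.1); S = 12.4.
W^NE = (Σα)·S − ½Σα_i² = 12.4² − ½·44.58 = 131.47.
Planner sets s_i = Σα_j = 12.4 for every i, so S^SO = 4·12.4 = 49.6.
W^SO = (Σα)·S^SO − ½·4·(Σα)² = (4/2)·12.4² = 307.52.
Deadweight loss = W^SO − W^NE = 176.05.

176.05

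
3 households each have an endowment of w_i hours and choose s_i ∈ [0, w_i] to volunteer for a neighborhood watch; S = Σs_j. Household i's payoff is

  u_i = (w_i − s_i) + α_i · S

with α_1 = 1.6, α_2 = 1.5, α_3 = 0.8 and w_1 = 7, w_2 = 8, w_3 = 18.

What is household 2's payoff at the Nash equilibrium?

22.5

∂u_i/∂s_i = α_i − 1, so household i contributes w_i if α_i > 1, else 0.
α_i > 1 for i ∈ {1, 2}; NE contributions (7, 8, 0), S = 15.
u_2 = (8 − 8) + 1.5·15 = 22.5.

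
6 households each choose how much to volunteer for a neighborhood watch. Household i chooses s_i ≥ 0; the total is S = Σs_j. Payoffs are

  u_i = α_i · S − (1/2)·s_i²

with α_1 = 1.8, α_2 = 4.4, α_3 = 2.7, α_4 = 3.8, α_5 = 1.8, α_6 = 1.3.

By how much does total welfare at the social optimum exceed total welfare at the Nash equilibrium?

Household i's FOC: ∂u_i/∂s_i = α_i − s_i = 0, so s_i* = α_i.
NE contributions = (1.8, 4.4, 2.7, 3.8, 1.8, 1.3); S = 15.8.
W^NE = (Σα)·S − ½Σα_i² = 15.8² − ½·49.26 = 225.01.
Planner sets s_i = Σα_j = 15.8 for every i, so S^SO = 6·15.8 = 94.8.
W^SO = (Σα)·S^SO − ½·6·(Σα)² = (6/2)·15.8² = 748.92.
Deadweight loss = W^SO − W^NE = 523.91.

523.91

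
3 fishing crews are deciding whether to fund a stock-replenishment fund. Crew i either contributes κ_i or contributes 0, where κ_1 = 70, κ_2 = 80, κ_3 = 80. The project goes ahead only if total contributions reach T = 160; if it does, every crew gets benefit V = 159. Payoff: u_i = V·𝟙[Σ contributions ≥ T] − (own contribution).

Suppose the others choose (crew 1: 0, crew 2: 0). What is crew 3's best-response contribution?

0

Others' total = 0. Even contributing 80 gives 80 < 160: no benefit either way.
Best response: 0.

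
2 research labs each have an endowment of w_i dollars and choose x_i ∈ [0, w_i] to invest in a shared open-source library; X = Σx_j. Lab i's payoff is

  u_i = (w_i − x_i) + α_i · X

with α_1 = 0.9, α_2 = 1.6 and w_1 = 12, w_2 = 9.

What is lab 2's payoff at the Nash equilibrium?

∂u_i/∂x_i = α_i − 1, so lab i contributes w_i if α_i > 1, else 0.
α_i > 1 for i ∈ {2}; NE contributions (0, 9), X = 9.
u_2 = (9 − 9) + 1.6·9 = 14.4.

14.4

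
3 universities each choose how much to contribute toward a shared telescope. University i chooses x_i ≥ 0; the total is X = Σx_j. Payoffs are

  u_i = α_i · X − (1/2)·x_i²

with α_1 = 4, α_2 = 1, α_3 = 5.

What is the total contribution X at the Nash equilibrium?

University i's FOC: ∂u_i/∂x_i = α_i − x_i = 0, so x_i* = α_i.
NE contributions = (4, 1, 5); X = 10.

10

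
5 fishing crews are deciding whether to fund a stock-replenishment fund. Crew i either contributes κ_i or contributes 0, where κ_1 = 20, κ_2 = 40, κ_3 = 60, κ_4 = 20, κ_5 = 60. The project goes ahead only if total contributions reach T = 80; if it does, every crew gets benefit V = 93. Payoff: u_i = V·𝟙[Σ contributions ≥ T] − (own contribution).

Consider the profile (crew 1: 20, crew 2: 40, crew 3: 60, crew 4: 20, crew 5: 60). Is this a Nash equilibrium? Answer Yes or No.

No

Total = 200 ≥ 80: provided.
Crew 1 (pledges 20, payoff 73): dropping to 0 → total 180, payoff 93. Profitable deviation.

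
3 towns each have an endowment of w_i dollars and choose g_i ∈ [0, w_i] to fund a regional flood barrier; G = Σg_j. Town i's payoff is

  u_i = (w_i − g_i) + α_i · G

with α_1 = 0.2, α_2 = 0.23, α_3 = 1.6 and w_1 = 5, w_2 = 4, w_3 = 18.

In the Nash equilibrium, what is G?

18

∂u_i/∂g_i = α_i − 1, so town i contributes w_i if α_i > 1, else 0.
α_i > 1 for i ∈ {3}; NE contributions (0, 0, 18), G = 18.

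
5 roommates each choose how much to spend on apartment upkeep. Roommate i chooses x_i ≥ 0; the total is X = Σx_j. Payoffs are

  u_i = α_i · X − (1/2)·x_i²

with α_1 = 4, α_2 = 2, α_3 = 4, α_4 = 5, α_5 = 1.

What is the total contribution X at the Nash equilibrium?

Roommate i's FOC: ∂u_i/∂x_i = α_i − x_i = 0, so x_i* = α_i.
NE contributions = (4, 2, 4, 5, 1); X = 16.

16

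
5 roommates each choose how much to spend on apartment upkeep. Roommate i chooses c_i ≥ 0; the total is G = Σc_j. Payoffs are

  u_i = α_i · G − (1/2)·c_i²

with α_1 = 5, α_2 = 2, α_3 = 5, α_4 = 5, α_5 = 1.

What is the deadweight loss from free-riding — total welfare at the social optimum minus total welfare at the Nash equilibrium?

Roommate i's FOC: ∂u_i/∂c_i = α_i − c_i = 0, so c_i* = α_i.
NE contributions = (5, 2, 5, 5, 1); G = 18.
W^NE = (Σα)·G − ½Σα_i² = 18² − ½·80 = 284.
Planner sets c_i = Σα_j = 18 for every i, so G^SO = 5·18 = 90.
W^SO = (Σα)·G^SO − ½·5·(Σα)² = (5/2)·18² = 810.
Deadweight loss = W^SO − W^NE = 526.

526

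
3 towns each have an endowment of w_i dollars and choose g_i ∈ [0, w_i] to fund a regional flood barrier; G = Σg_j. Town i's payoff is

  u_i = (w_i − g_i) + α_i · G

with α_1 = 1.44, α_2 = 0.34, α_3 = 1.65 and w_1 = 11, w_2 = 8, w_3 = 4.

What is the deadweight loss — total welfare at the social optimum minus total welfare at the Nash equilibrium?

∂u_i/∂g_i = α_i − 1, so town i contributes w_i if α_i > 1, else 0.
α_i > 1 for i ∈ {1, 3}; NE contributions (11, 0, 4), G = 15.
W^NE = Σw_i − G^NE + (Σα_i)·G^NE = 23 + 2.43·15 = 59.45.
Planner: ∂(Σu_j)/∂g_i = Σα_j − 1 = 2.43 > 0, so everyone contributes w_i; G^SO = 23, W^SO = 23 + 2.43·23 = 78.89.
Deadweight loss = 19.44.

19.44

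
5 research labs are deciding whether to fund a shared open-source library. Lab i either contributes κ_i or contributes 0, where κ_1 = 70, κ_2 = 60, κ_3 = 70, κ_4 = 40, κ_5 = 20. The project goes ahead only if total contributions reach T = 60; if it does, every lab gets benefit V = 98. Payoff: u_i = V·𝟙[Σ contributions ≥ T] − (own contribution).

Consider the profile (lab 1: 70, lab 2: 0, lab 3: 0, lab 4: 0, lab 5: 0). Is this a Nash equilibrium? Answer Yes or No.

Total = 70 ≥ 60: provided.
Lab 1 (pledges 70, payoff 28): dropping to 0 → total 0, payoff 0. No gain.
Lab 2 (pledges 0, payoff 98): pledging 60 → total 130, payoff 38. No gain.
Lab 3 (pledges 0, payoff 98): pledging 70 → total 140, payoff 28. No gain.
Lab 4 (pledges 0, payoff 98): pledging 40 → total 110, payoff 58. No gain.
Lab 5 (pledges 0, payoff 98): pledging 20 → total 90, payoff 78. No gain.

Yes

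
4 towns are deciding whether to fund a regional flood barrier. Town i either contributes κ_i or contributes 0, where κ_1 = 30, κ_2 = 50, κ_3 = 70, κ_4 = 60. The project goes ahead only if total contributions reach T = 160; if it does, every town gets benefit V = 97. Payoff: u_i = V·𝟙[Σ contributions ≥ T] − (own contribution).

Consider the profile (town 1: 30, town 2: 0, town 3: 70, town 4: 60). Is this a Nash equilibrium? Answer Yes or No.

Yes

Total = 160 ≥ 160: provided.
Town 1 (pledges 30, payoff 67): dropping to 0 → total 130, payoff 0. No gain.
Town 2 (pledges 0, payoff 97): pledging 50 → total 210, payoff 47. No gain.
Town 3 (pledges 70, payoff 27): dropping to 0 → total 90, payoff 0. No gain.
Town 4 (pledges 60, payoff 37): dropping to 0 → total 100, payoff 0. No gain.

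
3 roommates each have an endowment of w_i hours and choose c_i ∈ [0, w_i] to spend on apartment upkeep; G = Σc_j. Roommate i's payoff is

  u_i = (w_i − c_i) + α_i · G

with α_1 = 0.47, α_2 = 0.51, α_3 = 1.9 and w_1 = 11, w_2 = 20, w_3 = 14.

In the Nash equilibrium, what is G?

∂u_i/∂c_i = α_i − 1, so roommate i contributes w_i if α_i > 1, else 0.
α_i > 1 for i ∈ {3}; NE contributions (0, 0, 14), G = 14.

14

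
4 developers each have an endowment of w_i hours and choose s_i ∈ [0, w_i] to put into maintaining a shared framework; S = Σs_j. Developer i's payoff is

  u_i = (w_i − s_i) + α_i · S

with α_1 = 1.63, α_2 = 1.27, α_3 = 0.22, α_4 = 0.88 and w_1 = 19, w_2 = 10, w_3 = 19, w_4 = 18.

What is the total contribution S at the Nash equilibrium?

∂u_i/∂s_i = α_i − 1, so developer i contributes w_i if α_i > 1, else 0.
α_i > 1 for i ∈ {1, 2}; NE contributions (19, 10, 0, 0), S = 29.

29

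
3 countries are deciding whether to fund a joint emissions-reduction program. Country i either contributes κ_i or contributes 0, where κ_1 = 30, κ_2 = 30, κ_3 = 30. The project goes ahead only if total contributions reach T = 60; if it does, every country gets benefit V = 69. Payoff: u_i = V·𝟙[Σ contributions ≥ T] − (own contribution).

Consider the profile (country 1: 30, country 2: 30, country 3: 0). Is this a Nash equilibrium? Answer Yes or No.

Total = 60 ≥ 60: provided.
Country 1 (pledges 30, payoff 39): dropping to 0 → total 30, payoff 0. No gain.
Country 2 (pledges 30, payoff 39): dropping to 0 → total 30, payoff 0. No gain.
Country 3 (pledges 0, payoff 69): pledging 30 → total 90, payoff 39. No gain.

Yes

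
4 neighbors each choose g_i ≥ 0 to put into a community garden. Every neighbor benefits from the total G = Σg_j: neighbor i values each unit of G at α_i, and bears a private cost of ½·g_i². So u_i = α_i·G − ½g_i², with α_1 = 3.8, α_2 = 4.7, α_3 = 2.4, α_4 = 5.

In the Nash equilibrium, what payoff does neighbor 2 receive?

63.685

Neighbor i's FOC: ∂u_i/∂g_i = α_i − g_i = 0, so g_i* = α_i.
NE contributions = (3.8, 4.7, 2.4, 5); G = 15.9.
u_2 = α_2·G − ½·(g_2)² = 4.7·15.9 − ½·4.7² = 63.685.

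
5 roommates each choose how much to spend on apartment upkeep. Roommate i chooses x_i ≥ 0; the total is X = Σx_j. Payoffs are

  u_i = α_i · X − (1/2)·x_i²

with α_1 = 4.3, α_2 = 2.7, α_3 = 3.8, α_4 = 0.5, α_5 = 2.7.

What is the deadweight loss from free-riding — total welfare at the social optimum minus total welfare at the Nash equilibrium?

Roommate i's FOC: ∂u_i/∂x_i = α_i − x_i = 0, so x_i* = α_i.
NE contributions = (4.3, 2.7, 3.8, 0.5, 2.7); X = 14.
W^NE = (Σα)·X − ½Σα_i² = 14² − ½·47.76 = 172.12.
Planner sets x_i = Σα_j = 14 for every i, so X^SO = 5·14 = 70.
W^SO = (Σα)·X^SO − ½·5·(Σα)² = (5/2)·14² = 490.
Deadweight loss = W^SO − W^NE = 317.88.

317.88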